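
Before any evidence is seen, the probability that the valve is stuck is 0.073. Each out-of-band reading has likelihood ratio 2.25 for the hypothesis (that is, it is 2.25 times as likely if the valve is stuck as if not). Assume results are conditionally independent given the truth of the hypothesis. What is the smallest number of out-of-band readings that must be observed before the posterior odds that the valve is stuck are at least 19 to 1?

7

Prior odds: 0.073 ÷ 0.927 = 73/927.
Likelihood ratio per out-of-band reading = 2.25.
Target odds = 19.
Require 2.25ⁿ ≥ 19 ÷ (73/927) = 17613/73.
2.25⁶ = 531441/4096 falls short of 17613/73 but 2.25⁷ = 4782969/16384 reaches it, so n = 7.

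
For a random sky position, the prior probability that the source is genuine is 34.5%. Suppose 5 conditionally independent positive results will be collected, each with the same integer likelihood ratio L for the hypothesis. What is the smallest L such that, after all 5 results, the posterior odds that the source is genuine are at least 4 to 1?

Prior odds = 0.345/0.655 = 69/131.
Target odds = 4.
Need L⁵ ≥ 4 ÷ (69/131) = 524/69.
1⁵ = 1 < 524/69 ≤ 32 = 2⁵, so L = 2.

2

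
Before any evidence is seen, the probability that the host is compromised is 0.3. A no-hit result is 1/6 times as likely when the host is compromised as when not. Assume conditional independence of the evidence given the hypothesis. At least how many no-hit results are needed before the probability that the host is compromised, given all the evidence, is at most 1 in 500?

3

Prior odds = 0.3/0.7 = 3/7.
Likelihood ratio per no-hit result = 1/6.
Target odds: 0.002 ÷ 0.998 = 1/499.
Require (1/6)ⁿ ≤ 1/499 ÷ (3/7) = 7/1497.
(1/6)² = 1/36 is still above 7/1497 but (1/6)³ = 1/216 is at or below it, so n = 3.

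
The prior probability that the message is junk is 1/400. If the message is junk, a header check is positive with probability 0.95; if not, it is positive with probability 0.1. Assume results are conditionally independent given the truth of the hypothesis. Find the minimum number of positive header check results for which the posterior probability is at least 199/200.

Prior odds: 0.0025 ÷ 0.9975 = 1/399.
Likelihood ratio of a positive = 0.95/0.1 = 9.5.
Target posterior odds = 0.995/0.005 = 199.
Need (1/399) × 9.5ⁿ ≥ 199, i.e. 9.5ⁿ ≥ 79401.
9.5⁵ = 77378.09375 falls short of 79401 but 9.5⁶ = 47045881/64 reaches it, so n = 6.

6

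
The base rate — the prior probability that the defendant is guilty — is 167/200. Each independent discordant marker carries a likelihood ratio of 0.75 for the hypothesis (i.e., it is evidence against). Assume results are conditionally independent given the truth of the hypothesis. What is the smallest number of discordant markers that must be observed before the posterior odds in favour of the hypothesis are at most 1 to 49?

20

Prior odds = 0.835/0.165 = 167/33.
Likelihood ratio per discordant marker = 0.75.
Target odds = 1/49.
Require 0.75ⁿ ≤ 1/49 ÷ (167/33) = 33/8183.
0.75¹⁹ ≈0.00422828 is still above 33/8183 but 0.75²⁰ ≈0.00317121 is at or below it, so n = 20.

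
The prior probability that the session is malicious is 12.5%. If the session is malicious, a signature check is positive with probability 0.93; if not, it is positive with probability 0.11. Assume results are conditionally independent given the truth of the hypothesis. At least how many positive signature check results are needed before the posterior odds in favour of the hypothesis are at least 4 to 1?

2

Prior odds = 0.125/0.875 = 1/7.
Likelihood ratio of a positive = 0.93/0.11 = 93/11.
Target odds = 4.
Need (1/7) × (93/11)ⁿ ≥ 4, i.e. (93/11)ⁿ ≥ 28.
(93/11)¹ = 93/11 falls short of 28 but (93/11)² = 8649/121 reaches it, so n = 2.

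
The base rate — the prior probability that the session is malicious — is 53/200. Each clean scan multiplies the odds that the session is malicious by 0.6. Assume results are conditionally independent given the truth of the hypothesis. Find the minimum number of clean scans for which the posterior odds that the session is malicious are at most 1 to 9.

3

Prior odds = 0.265/0.735 = 53/147.
Likelihood ratio per clean scan = 0.6.
Target odds = 1/9.
Require 0.6ⁿ ≤ 1/9 ÷ (53/147) = 49/159.
0.6² = 0.36 is still above 49/159 but 0.6³ = 0.216 is at or below it, so n = 3.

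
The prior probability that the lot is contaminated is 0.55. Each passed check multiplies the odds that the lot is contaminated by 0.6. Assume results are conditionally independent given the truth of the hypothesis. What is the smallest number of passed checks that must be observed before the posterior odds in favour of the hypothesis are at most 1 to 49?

9

Prior odds = 0.55/0.45 = 11/9.
Likelihood ratio per passed check = 0.6.
Target odds = 1/49.
Need (11/9) × 0.6ⁿ ≤ 1/49, i.e. 0.6ⁿ ≤ 9/539.
0.6⁸ = 6561/390625 is still above 9/539 but 0.6⁹ = 19683/1953125 is at or below it, so n = 9.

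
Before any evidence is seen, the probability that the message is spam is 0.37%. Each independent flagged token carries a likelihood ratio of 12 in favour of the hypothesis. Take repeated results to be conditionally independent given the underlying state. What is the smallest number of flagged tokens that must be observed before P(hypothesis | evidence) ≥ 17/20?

3

Prior odds = 0.0037/0.9963 = 37/9963.
Likelihood ratio per flagged token = 12.
Target posterior odds = 0.85/0.15 = 17/3.
Need (37/9963) × 12ⁿ ≥ 17/3, i.e. 12ⁿ ≥ 56457/37.
12² = 144 falls short of 56457/37 but 12³ = 1728 reaches it, so n = 3.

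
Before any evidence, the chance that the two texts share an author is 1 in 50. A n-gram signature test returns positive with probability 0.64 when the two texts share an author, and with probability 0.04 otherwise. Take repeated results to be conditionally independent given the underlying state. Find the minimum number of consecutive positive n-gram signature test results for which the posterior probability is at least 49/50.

Prior odds: 0.02 ÷ 0.98 = 1/49.
Likelihood ratio of a positive result = 0.64/0.04 = 16.
Target posterior odds = 0.98/0.02 = 49.
Need (1/49) × 16ⁿ ≥ 49, i.e. 16ⁿ ≥ 2401.
16² = 256 falls short of 2401 but 16³ = 4096 reaches it, so n = 3.

3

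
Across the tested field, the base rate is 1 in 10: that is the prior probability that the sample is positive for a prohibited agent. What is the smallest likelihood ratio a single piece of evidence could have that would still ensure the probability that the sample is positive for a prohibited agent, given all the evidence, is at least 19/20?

171

Prior odds = 0.1/0.9 = 1/9.
Target odds = 0.95/0.05 = 19.
Required Bayes factor = 19 ÷ (1/9) = 171.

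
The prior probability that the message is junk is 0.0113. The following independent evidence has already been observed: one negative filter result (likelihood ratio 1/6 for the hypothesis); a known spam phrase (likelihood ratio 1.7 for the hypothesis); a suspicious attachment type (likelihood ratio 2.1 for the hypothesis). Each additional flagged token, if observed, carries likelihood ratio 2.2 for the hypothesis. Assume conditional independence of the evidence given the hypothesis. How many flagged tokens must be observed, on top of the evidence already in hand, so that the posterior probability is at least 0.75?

8

Prior odds = 0.0113/0.9887 = 113/9887.
Combined Bayes factor of the evidence already in hand = (1/6) × 1.7 × 2.1 = 0.595.
Odds after that evidence = (113/9887) × 0.595 = 13447/1977400.
Target odds = 0.75/0.25 = 3.
Need 2.2ⁿ ≥ 3 ÷ (13447/1977400) = 5932200/13447.
2.2⁷ = 19487171/78125 falls short of 5932200/13447 but 2.2⁸ = 214358881/390625 reaches it, so n = 8.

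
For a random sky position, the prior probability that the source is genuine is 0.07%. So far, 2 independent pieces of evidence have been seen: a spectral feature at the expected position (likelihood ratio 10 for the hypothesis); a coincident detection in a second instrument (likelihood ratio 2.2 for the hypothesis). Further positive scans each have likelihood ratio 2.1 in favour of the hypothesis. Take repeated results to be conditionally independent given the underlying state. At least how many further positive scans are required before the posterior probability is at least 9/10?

Prior odds = 0.0007/0.9993 = 7/9993.
Combined Bayes factor of the evidence already in hand = 10 × 2.2 = 22.
Odds after that evidence = (7/9993) × 22 = 154/9993.
Target odds = 0.9/0.1 = 9.
Need 2.1ⁿ ≥ 9 ÷ (154/9993) = 89937/154.
2.1⁸ ≈378.229 falls short of 89937/154 but 2.1⁹ ≈794.28 reaches it, so n = 9.

9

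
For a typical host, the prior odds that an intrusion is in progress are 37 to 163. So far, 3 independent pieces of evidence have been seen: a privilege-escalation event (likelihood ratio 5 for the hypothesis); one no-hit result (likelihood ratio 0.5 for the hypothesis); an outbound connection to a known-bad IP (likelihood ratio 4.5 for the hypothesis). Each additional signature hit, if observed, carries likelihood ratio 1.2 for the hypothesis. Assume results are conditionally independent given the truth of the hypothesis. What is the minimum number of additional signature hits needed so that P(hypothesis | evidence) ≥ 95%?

Prior odds = 37/163.
Combined Bayes factor of the evidence already in hand = 5 × 0.5 × 4.5 = 11.25.
Odds after that evidence = (37/163) × 11.25 = 1665/652.
Target odds = 0.95/0.05 = 19.
Need 1.2ⁿ ≥ 19 ÷ (1665/652) = 12388/1665.
1.2¹¹ = 362797056/48828125 falls short of 12388/1665 but 1.2¹² ≈8.9161 reaches it, so n = 12.

12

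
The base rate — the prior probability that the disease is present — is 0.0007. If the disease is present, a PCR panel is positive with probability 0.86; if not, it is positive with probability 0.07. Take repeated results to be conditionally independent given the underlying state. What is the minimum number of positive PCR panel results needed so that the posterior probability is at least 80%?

Prior odds: 0.0007 ÷ 0.9993 = 7/9993.
Likelihood ratio of a positive = 0.86/0.07 = 86/7.
Target posterior odds = 0.8/0.2 = 4.
Require (86/7)ⁿ ≥ 4 ÷ (7/9993) = 39972/7.
(86/7)³ = 636056/343 falls short of 39972/7 but (86/7)⁴ = 54700816/2401 reaches it, so n = 4.

4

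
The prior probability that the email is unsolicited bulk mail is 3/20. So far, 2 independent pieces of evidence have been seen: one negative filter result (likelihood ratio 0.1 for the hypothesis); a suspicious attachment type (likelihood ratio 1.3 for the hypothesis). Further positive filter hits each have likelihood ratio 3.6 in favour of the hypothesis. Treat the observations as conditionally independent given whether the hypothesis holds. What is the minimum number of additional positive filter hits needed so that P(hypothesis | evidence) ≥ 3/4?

4

Prior odds = 0.15/0.85 = 3/17.
Combined Bayes factor of the evidence already in hand = 0.1 × 1.3 = 0.13.
Odds after that evidence = (3/17) × 0.13 = 39/1700.
Target odds = 0.75/0.25 = 3.
Need 3.6ⁿ ≥ 3 ÷ (39/1700) = 1700/13.
3.6³ = 46.656 falls short of 1700/13 but 3.6⁴ = 167.9616 reaches it, so n = 4.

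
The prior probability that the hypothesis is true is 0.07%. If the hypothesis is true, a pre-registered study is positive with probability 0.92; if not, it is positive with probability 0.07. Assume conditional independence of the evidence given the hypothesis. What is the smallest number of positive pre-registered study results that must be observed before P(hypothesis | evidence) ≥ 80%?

Prior odds: 0.0007 ÷ 0.9993 = 7/9993.
Likelihood ratio of a positive = 0.92/0.07 = 92/7.
Target posterior odds = 0.8/0.2 = 4.
Need (7/9993) × (92/7)ⁿ ≥ 4, i.e. (92/7)ⁿ ≥ 39972/7.
(92/7)³ = 778688/343 falls short of 39972/7 but (92/7)⁴ = 71639296/2401 reaches it, so n = 4.

4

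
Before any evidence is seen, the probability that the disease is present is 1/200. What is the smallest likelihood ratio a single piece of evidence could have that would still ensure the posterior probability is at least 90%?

Prior odds = 0.005/0.995 = 1/199.
Target odds = 0.9/0.1 = 9.
Required Bayes factor = 9 ÷ (1/199) = 1791.

1791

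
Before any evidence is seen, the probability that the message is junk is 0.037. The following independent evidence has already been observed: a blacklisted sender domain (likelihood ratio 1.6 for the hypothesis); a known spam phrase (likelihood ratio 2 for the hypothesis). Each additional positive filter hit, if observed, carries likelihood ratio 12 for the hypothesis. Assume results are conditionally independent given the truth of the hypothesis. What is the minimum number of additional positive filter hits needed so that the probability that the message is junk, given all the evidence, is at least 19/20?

Prior odds = 0.037/0.963 = 37/963.
Combined Bayes factor of the evidence already in hand = 1.6 × 2 = 3.2.
Odds after that evidence = (37/963) × 3.2 = 592/4815.
Target odds = 0.95/0.05 = 19.
Need 12ⁿ ≥ 19 ÷ (592/4815) = 91485/592.
12² = 144 falls short of 91485/592 but 12³ = 1728 reaches it, so n = 3.

3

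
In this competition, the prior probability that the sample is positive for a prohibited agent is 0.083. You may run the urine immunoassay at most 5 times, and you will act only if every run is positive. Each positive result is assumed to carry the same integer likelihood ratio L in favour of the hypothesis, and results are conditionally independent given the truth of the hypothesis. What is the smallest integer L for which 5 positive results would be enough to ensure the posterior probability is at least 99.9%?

7

Prior odds = 0.083/0.917 = 83/917.
Target odds = 0.999/0.001 = 999.
Need L⁵ ≥ 999 ÷ (83/917) = 916083/83.
6⁵ = 7776 < 916083/83 ≤ 16807 = 7⁵, so L = 7.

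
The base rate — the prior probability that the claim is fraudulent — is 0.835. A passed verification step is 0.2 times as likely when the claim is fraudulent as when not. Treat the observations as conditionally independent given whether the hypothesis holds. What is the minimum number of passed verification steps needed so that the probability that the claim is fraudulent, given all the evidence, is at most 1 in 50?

Prior odds: 0.835 ÷ 0.165 = 167/33.
Likelihood ratio per passed verification step = 0.2.
Target posterior odds = 0.02/0.98 = 1/49.
Need (167/33) × 0.2ⁿ ≤ 1/49, i.e. 0.2ⁿ ≤ 33/8183.
0.2³ = 0.008 is still above 33/8183 but 0.2⁴ = 0.0016 is at or below it, so n = 4.

4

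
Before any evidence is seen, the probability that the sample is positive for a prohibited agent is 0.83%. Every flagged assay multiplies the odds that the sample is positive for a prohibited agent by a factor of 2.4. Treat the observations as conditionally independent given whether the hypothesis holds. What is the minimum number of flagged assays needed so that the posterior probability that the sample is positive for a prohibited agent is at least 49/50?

10

Prior odds: 0.0083 ÷ 0.9917 = 83/9917.
Likelihood ratio per flagged assay = 2.4.
Target posterior odds = 0.98/0.02 = 49.
Require 2.4ⁿ ≥ 49 ÷ (83/9917) = 485933/83.
2.4⁹ ≈2641.81 falls short of 485933/83 but 2.4¹⁰ ≈6340.34 reaches it, so n = 10.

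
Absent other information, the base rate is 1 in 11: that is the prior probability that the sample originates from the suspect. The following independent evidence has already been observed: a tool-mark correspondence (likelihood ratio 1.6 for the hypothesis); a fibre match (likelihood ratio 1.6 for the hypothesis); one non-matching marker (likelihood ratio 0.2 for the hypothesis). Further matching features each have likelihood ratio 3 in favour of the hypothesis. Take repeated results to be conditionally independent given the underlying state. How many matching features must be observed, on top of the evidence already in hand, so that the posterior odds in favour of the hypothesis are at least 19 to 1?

6

Prior odds = (1/11)/(10/11) = 0.1.
Combined Bayes factor of the evidence already in hand = 1.6 × 1.6 × 0.2 = 0.512.
Odds after that evidence = 0.1 × 0.512 = 0.0512.
Target odds = 19.
Need 3ⁿ ≥ 19 ÷ 0.0512 = 371.09375.
3⁵ = 243 falls short of 371.09375 but 3⁶ = 729 reaches it, so n = 6.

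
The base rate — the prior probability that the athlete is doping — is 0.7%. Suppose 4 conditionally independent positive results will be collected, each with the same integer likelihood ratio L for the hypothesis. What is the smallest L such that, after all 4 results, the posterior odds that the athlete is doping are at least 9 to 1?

Prior odds = 0.007/0.993 = 7/993.
Target odds = 9.
Need L⁴ ≥ 9 ÷ (7/993) = 8937/7.
5⁴ = 625 < 8937/7 ≤ 1296 = 6⁴, so L = 6.

6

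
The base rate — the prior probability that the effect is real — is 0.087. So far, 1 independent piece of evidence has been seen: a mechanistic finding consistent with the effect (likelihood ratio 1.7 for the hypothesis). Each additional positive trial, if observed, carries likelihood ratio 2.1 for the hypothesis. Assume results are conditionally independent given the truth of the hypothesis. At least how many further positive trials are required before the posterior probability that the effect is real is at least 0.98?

Prior odds = 0.087/0.913 = 87/913.
Bayes factor of the evidence already in hand = 1.7.
Odds after that evidence = (87/913) × 1.7 = 1479/9130.
Target odds = 0.98/0.02 = 49.
Need 2.1ⁿ ≥ 49 ÷ (1479/9130) = 447370/1479.
2.1⁷ ≈180.109 falls short of 447370/1479 but 2.1⁸ ≈378.229 reaches it, so n = 8.

8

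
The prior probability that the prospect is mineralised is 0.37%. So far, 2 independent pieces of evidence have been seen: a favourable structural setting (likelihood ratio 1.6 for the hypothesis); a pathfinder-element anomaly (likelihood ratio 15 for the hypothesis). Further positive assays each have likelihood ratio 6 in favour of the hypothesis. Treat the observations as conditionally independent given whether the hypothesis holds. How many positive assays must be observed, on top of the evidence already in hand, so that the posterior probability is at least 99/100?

Prior odds = 0.0037/0.9963 = 37/9963.
Combined Bayes factor of the evidence already in hand = 1.6 × 15 = 24.
Odds after that evidence = (37/9963) × 24 = 296/3321.
Target odds = 0.99/0.01 = 99.
Need 6ⁿ ≥ 99 ÷ (296/3321) = 328779/296.
6³ = 216 falls short of 328779/296 but 6⁴ = 1296 reaches it, so n = 4.

4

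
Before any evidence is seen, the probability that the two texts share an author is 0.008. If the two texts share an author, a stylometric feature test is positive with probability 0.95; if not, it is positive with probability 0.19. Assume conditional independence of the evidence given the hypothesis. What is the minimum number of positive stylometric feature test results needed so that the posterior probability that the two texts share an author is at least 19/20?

5

Prior odds = 0.008/0.992 = 1/124.
Likelihood ratio of a positive = 0.95/0.19 = 5.
Target odds: 0.95 ÷ 0.05 = 19.
Need (1/124) × 5ⁿ ≥ 19, i.e. 5ⁿ ≥ 2356.
5⁴ = 625 falls short of 2356 but 5⁵ = 3125 reaches it, so n = 5.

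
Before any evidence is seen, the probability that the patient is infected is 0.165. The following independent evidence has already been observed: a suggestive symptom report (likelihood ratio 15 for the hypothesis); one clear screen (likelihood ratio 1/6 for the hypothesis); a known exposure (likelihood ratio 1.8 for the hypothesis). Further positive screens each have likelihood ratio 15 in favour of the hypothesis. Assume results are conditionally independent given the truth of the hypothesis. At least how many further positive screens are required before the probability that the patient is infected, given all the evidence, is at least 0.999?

Prior odds = 0.165/0.835 = 33/167.
Combined Bayes factor of the evidence already in hand = 15 × (1/6) × 1.8 = 4.5.
Odds after that evidence = (33/167) × 4.5 = 297/334.
Target odds = 0.999/0.001 = 999.
Need 15ⁿ ≥ 999 ÷ (297/334) = 12358/11.
15² = 225 falls short of 12358/11 but 15³ = 3375 reaches it, so n = 3.

3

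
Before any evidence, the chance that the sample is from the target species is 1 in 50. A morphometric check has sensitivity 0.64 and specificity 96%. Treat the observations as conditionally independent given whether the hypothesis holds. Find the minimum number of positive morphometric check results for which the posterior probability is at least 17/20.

3

Prior odds = 0.02/0.98 = 1/49.
False-positive rate = 1 − 0.96 = 0.04; likelihood ratio of a positive = 0.64/0.04 = 16.
Target posterior odds = 0.85/0.15 = 17/3.
Need (1/49) × 16ⁿ ≥ 17/3, i.e. 16ⁿ ≥ 833/3.
16² = 256 falls short of 833/3 but 16³ = 4096 reaches it, so n = 3.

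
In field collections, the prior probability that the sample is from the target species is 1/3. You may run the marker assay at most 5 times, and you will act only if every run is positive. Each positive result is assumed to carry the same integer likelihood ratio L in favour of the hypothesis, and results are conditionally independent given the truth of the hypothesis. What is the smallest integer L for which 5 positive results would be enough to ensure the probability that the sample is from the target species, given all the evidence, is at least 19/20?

3

Prior odds = (1/3)/(2/3) = 0.5.
Target odds = 0.95/0.05 = 19.
Need L⁵ ≥ 19 ÷ 0.5 = 38.
2⁵ = 32 < 38 ≤ 243 = 3⁵, so L = 3.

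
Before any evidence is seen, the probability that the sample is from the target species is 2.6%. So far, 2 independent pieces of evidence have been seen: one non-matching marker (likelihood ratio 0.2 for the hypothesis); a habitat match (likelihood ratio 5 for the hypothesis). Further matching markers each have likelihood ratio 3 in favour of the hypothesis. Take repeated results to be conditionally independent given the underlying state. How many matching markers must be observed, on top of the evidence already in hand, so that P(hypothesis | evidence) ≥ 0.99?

Prior odds = 0.026/0.974 = 13/487.
Combined Bayes factor of the evidence already in hand = 0.2 × 5 = 1.
Odds after that evidence = (13/487) × 1 = 13/487.
Target odds = 0.99/0.01 = 99.
Need 3ⁿ ≥ 99 ÷ (13/487) = 48213/13.
3⁷ = 2187 falls short of 48213/13 but 3⁸ = 6561 reaches it, so n = 8.

8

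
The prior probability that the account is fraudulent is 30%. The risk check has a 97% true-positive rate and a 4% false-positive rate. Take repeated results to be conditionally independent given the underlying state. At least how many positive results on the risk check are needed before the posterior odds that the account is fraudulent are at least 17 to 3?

Prior odds = 0.3/0.7 = 3/7.
Likelihood ratio of a positive result = 0.97/0.04 = 24.25.
Target odds = 17/3.
Require 24.25ⁿ ≥ 17/3 ÷ (3/7) = 119/9.
24.25¹ = 24.25, which meets the required 119/9; so n = 1.

1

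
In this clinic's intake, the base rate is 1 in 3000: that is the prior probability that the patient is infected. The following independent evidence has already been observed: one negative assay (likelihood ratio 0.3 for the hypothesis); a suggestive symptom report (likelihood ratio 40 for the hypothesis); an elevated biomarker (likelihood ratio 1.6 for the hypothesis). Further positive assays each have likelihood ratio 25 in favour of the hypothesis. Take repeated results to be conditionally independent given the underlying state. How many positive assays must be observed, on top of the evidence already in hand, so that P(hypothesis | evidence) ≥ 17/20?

3

Prior odds = (1/3000)/(2999/3000) = 1/2999.
Combined Bayes factor of the evidence already in hand = 0.3 × 40 × 1.6 = 19.2.
Odds after that evidence = (1/2999) × 19.2 = 96/14995.
Target odds = 0.85/0.15 = 17/3.
Need 25ⁿ ≥ 17/3 ÷ (96/14995) = 254915/288.
25² = 625 falls short of 254915/288 but 25³ = 15625 reaches it, so n = 3.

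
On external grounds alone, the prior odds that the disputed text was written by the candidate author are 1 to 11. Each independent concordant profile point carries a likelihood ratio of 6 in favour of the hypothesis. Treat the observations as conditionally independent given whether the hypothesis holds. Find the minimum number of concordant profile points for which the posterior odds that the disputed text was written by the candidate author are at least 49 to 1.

Prior odds = 1/11.
Likelihood ratio per concordant profile point = 6.
Target odds = 49.
Need (1/11) × 6ⁿ ≥ 49, i.e. 6ⁿ ≥ 539.
6³ = 216 falls short of 539 but 6⁴ = 1296 reaches it, so n = 4.

4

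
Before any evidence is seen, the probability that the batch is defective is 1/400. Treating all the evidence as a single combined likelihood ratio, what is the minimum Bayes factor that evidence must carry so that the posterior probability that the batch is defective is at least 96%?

Prior odds = 0.0025/0.9975 = 1/399.
Target odds = 0.96/0.04 = 24.
Required Bayes factor = 24 ÷ (1/399) = 9576.

9576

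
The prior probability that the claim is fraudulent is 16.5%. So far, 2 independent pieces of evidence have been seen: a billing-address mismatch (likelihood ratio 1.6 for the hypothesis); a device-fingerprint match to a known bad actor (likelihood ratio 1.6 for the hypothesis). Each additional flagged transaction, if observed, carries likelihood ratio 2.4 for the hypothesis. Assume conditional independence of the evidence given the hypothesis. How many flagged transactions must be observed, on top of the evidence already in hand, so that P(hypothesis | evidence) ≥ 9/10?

Prior odds = 0.165/0.835 = 33/167.
Combined Bayes factor of the evidence already in hand = 1.6 × 1.6 = 2.56.
Odds after that evidence = (33/167) × 2.56 = 2112/4175.
Target odds = 0.9/0.1 = 9.
Need 2.4ⁿ ≥ 9 ÷ (2112/4175) = 12525/704.
2.4³ = 13.824 falls short of 12525/704 but 2.4⁴ = 33.1776 reaches it, so n = 4.

4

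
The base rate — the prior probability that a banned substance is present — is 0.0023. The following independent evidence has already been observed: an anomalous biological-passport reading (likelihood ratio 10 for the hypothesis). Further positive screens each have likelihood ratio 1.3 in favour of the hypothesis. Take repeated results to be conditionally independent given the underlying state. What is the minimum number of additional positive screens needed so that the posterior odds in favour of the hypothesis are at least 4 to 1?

20

Prior odds = 0.0023/0.9977 = 23/9977.
Bayes factor of the evidence already in hand = 10.
Odds after that evidence = (23/9977) × 10 = 230/9977.
Target odds = 4.
Need 1.3ⁿ ≥ 4 ÷ (230/9977) = 19954/115.
1.3¹⁹ ≈146.192 falls short of 19954/115 but 1.3²⁰ ≈190.05 reaches it, so n = 20.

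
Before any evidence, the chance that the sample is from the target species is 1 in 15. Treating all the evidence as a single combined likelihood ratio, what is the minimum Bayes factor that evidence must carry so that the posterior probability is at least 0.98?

686

Prior odds = (1/15)/(14/15) = 1/14.
Target odds = 0.98/0.02 = 49.
Required Bayes factor = 49 ÷ (1/14) = 686.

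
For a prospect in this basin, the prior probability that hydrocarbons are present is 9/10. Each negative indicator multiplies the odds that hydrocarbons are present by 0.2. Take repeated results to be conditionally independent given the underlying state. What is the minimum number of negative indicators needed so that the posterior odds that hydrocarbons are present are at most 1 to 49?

4

Prior odds = 0.9/0.1 = 9.
Likelihood ratio per negative indicator = 0.2.
Target odds = 1/49.
Require 0.2ⁿ ≤ 1/49 ÷ 9 = 1/441.
0.2³ = 0.008 is still above 1/441 but 0.2⁴ = 0.0016 is at or below it, so n = 4.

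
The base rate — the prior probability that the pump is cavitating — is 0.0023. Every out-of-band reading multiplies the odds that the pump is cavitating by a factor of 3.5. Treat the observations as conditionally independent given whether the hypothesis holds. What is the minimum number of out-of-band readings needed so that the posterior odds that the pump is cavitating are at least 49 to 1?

8

Prior odds = 0.0023/0.9977 = 23/9977.
Likelihood ratio per out-of-band reading = 3.5.
Target odds = 49.
Need (23/9977) × 3.5ⁿ ≥ 49, i.e. 3.5ⁿ ≥ 488873/23.
3.5⁷ = 823543/128 falls short of 488873/23 but 3.5⁸ = 5764801/256 reaches it, so n = 8.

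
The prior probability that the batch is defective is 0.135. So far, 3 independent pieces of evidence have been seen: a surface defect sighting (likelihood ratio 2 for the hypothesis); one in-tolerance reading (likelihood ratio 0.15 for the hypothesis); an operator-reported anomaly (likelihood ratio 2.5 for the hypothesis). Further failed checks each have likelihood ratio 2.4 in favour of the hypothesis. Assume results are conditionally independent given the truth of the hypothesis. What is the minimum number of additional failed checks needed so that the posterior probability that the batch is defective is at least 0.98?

7

Prior odds = 0.135/0.865 = 27/173.
Combined Bayes factor of the evidence already in hand = 2 × 0.15 × 2.5 = 0.75.
Odds after that evidence = (27/173) × 0.75 = 81/692.
Target odds = 0.98/0.02 = 49.
Need 2.4ⁿ ≥ 49 ÷ (81/692) = 33908/81.
2.4⁶ = 2985984/15625 falls short of 33908/81 but 2.4⁷ = 35831808/78125 reaches it, so n = 7.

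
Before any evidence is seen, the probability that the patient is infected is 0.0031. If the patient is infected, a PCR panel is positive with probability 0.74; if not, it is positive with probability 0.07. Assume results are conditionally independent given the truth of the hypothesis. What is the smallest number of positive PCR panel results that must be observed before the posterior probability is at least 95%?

4

Prior odds: 0.0031 ÷ 0.9969 = 31/9969.
Likelihood ratio of a positive = 0.74/0.07 = 74/7.
Target odds: 0.95 ÷ 0.05 = 19.
Need (31/9969) × (74/7)ⁿ ≥ 19, i.e. (74/7)ⁿ ≥ 189411/31.
(74/7)³ = 405224/343 falls short of 189411/31 but (74/7)⁴ = 29986576/2401 reaches it, so n = 4.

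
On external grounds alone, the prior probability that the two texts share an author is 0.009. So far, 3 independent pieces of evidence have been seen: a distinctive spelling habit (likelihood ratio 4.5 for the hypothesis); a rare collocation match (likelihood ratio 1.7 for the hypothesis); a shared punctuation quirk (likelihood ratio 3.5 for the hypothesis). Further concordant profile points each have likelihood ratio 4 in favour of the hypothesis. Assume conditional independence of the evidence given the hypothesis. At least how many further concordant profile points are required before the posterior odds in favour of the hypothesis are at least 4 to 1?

3

Prior odds = 0.009/0.991 = 9/991.
Combined Bayes factor of the evidence already in hand = 4.5 × 1.7 × 3.5 = 26.775.
Odds after that evidence = (9/991) × 26.775 = 9639/39640.
Target odds = 4.
Need 4ⁿ ≥ 4 ÷ (9639/39640) = 158560/9639.
4² = 16 falls short of 158560/9639 but 4³ = 64 reaches it, so n = 3.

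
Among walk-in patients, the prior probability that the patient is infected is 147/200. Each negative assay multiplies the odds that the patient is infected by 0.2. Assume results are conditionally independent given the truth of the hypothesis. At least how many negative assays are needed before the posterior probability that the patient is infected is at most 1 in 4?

Prior odds = 0.735/0.265 = 147/53.
Likelihood ratio per negative assay = 0.2.
Target posterior odds = 0.25/0.75 = 1/3.
Require 0.2ⁿ ≤ 1/3 ÷ (147/53) = 53/441.
0.2¹ = 0.2 is still above 53/441 but 0.2² = 0.04 is at or below it, so n = 2.

2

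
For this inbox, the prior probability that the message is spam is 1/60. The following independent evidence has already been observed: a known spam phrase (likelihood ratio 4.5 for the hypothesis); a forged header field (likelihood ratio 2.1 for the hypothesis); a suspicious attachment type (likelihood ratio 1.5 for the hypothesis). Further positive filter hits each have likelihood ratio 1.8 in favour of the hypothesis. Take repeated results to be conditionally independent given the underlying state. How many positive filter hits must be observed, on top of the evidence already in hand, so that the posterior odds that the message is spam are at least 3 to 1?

Prior odds = (1/60)/(59/60) = 1/59.
Combined Bayes factor of the evidence already in hand = 4.5 × 2.1 × 1.5 = 14.175.
Odds after that evidence = (1/59) × 14.175 = 567/2360.
Target odds = 3.
Need 1.8ⁿ ≥ 3 ÷ (567/2360) = 2360/189.
1.8⁴ = 10.4976 falls short of 2360/189 but 1.8⁵ = 18.89568 reaches it, so n = 5.

5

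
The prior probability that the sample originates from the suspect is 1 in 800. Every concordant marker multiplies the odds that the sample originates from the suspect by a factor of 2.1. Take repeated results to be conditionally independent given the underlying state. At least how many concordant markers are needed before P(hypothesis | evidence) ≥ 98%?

Prior odds: 0.00125 ÷ 0.99875 = 1/799.
Likelihood ratio per concordant marker = 2.1.
Target odds: 0.98 ÷ 0.02 = 49.
Require 2.1ⁿ ≥ 49 ÷ (1/799) = 39151.
2.1¹⁴ ≈32439.2 falls short of 39151 but 2.1¹⁵ ≈68122.3 reaches it, so n = 15.

15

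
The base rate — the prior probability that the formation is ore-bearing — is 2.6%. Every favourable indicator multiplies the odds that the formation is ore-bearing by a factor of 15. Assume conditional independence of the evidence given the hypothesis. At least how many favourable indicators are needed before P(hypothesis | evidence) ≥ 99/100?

Prior odds: 0.026 ÷ 0.974 = 13/487.
Likelihood ratio per favourable indicator = 15.
Target posterior odds = 0.99/0.01 = 99.
Require 15ⁿ ≥ 99 ÷ (13/487) = 48213/13.
15³ = 3375 falls short of 48213/13 but 15⁴ = 50625 reaches it, so n = 4.

4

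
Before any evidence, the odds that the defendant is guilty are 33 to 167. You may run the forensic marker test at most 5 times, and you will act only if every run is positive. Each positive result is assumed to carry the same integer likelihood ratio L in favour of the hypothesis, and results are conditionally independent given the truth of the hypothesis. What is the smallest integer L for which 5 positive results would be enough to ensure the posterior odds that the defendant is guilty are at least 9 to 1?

3

Prior odds = 33/167.
Target odds = 9.
Need L⁵ ≥ 9 ÷ (33/167) = 501/11.
2⁵ = 32 < 501/11 ≤ 243 = 3⁵, so L = 3.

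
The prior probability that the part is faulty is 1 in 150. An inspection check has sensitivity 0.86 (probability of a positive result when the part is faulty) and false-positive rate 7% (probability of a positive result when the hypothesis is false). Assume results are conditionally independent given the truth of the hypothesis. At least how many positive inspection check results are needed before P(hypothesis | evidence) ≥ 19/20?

Prior odds: (1/150) ÷ (149/150) = 1/149.
Likelihood ratio of a positive result = 0.86/0.07 = 86/7.
Target odds: 0.95 ÷ 0.05 = 19.
Require (86/7)ⁿ ≥ 19 ÷ (1/149) = 2831.
(86/7)³ = 636056/343 falls short of 2831 but (86/7)⁴ = 54700816/2401 reaches it, so n = 4.

4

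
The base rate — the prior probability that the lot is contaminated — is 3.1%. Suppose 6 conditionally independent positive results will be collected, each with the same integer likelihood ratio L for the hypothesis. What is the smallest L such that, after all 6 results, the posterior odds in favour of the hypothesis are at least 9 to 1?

Prior odds = 0.031/0.969 = 31/969.
Target odds = 9.
Need L⁶ ≥ 9 ÷ (31/969) = 8721/31.
2⁶ = 64 < 8721/31 ≤ 729 = 3⁶, so L = 3.

3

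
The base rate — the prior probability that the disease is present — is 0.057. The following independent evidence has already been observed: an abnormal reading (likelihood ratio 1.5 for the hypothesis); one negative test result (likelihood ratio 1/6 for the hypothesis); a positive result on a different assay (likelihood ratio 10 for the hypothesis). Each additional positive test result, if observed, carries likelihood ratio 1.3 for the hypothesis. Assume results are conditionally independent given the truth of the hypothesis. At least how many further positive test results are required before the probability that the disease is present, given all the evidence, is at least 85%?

Prior odds = 0.057/0.943 = 57/943.
Combined Bayes factor of the evidence already in hand = 1.5 × (1/6) × 10 = 2.5.
Odds after that evidence = (57/943) × 2.5 = 285/1886.
Target odds = 0.85/0.15 = 17/3.
Need 1.3ⁿ ≥ 17/3 ÷ (285/1886) = 32062/855.
1.3¹³ ≈30.2875 falls short of 32062/855 but 1.3¹⁴ ≈39.3738 reaches it, so n = 14.

14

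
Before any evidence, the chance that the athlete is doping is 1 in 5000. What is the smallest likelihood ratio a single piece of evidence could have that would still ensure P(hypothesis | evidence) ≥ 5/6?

24995

Prior odds = 0.0002/0.9998 = 1/4999.
Target odds = (5/6)/(1/6) = 5.
Required Bayes factor = 5 ÷ (1/4999) = 24995.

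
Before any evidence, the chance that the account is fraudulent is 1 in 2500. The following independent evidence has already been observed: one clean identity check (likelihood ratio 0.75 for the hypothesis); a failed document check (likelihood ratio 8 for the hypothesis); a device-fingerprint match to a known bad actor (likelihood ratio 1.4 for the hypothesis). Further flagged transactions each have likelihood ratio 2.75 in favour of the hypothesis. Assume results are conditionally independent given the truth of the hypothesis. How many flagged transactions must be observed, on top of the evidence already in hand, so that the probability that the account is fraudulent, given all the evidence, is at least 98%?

10

Prior odds = 0.0004/0.9996 = 1/2499.
Combined Bayes factor of the evidence already in hand = 0.75 × 8 × 1.4 = 8.4.
Odds after that evidence = (1/2499) × 8.4 = 2/595.
Target odds = 0.98/0.02 = 49.
Need 2.75ⁿ ≥ 49 ÷ (2/595) = 14577.5.
2.75⁹ ≈8994.86 falls short of 14577.5 but 2.75¹⁰ ≈24735.9 reaches it, so n = 10.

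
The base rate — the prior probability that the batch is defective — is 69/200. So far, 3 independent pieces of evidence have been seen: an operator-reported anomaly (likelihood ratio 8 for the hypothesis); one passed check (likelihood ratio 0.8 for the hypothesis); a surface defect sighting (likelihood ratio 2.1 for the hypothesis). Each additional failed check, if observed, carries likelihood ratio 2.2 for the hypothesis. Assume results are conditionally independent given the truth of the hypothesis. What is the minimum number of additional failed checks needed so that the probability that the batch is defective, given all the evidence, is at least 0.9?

Prior odds = 0.345/0.655 = 69/131.
Combined Bayes factor of the evidence already in hand = 8 × 0.8 × 2.1 = 13.44.
Odds after that evidence = (69/131) × 13.44 = 23184/3275.
Target odds = 0.9/0.1 = 9.
Need 2.2ⁿ ≥ 9 ÷ (23184/3275) = 3275/2576.
2.2¹ = 2.2, which meets the required 3275/2576; so n = 1.

1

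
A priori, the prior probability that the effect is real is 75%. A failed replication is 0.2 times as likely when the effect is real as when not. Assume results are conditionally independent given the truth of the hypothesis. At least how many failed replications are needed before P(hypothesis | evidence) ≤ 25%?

2

Prior odds = 0.75/0.25 = 3.
Likelihood ratio per failed replication = 0.2.
Target odds: 0.25 ÷ 0.75 = 1/3.
Need 3 × 0.2ⁿ ≤ 1/3, i.e. 0.2ⁿ ≤ 1/9.
0.2¹ = 0.2 is still above 1/9 but 0.2² = 0.04 is at or below it, so n = 2.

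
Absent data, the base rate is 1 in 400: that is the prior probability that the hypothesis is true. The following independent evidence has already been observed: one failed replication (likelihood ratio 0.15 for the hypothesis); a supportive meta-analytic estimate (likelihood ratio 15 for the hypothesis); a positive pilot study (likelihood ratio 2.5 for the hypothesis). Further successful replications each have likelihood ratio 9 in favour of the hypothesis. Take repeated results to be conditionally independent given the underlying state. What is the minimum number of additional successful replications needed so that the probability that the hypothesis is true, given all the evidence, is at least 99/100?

Prior odds = 0.0025/0.9975 = 1/399.
Combined Bayes factor of the evidence already in hand = 0.15 × 15 × 2.5 = 5.625.
Odds after that evidence = (1/399) × 5.625 = 15/1064.
Target odds = 0.99/0.01 = 99.
Need 9ⁿ ≥ 99 ÷ (15/1064) = 7022.4.
9⁴ = 6561 falls short of 7022.4 but 9⁵ = 59049 reaches it, so n = 5.

5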